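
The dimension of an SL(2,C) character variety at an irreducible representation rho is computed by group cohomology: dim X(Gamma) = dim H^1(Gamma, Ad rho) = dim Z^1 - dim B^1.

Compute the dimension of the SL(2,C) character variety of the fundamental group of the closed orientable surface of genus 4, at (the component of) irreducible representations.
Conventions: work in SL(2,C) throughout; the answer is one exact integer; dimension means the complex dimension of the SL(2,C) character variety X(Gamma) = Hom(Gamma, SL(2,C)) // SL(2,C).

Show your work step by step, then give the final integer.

18

The genus-4 surface group: 2g = 8 generators, one relator prod [a_i, b_i].
A cocycle assigns one sl_2 vector per generator subject to the relator condition d_2(z) = 0: dim of the unconstrained space is 3*2g = 24.
d_2 is surjective at irreducible rho (its cokernel H^2 is dual to H^0 = 0), so dim Z^1 = 24 - 3 = 21.
As always at irreducible rho, dim B^1 = 3.
dim H^1 = 21 - 3 = 18 = dim X.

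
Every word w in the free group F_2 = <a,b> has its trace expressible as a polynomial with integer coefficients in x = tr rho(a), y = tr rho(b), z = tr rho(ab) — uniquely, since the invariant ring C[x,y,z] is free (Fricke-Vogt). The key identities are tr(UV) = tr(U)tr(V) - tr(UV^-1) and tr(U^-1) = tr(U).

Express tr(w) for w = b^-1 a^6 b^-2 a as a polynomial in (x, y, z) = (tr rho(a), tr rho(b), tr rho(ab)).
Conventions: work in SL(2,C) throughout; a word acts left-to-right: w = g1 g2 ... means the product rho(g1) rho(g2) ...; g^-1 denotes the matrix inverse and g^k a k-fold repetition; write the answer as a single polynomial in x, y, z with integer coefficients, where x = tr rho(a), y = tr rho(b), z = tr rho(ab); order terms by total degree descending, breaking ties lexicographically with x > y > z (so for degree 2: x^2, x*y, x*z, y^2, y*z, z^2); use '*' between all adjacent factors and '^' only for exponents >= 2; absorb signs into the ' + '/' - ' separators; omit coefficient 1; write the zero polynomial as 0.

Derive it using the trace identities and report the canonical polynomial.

x^7*y^3 - 2*x^6*y^2*z - x^7*y - 5*x^5*y^3 + x^5*y*z^2 + x^6*z + 9*x^4*y^2*z + 5*x^5*y + 6*x^3*y^3 - 4*x^3*y*z^2 - 5*x^4*z - 9*x^2*y^2*z - 5*x^3*y - x*y^3 + 3*x*y*z^2 + 6*x^2*z + y^2*z - x*y - z

use: tr(a^2) = tr(a) tr(a) - tr(1)  (reduce the a square) = x^2 - 2
use: tr(a^3) = tr(a) tr(a^2) - tr(a)  (reduce the a square) = x^3 - 3*x
use: tr(a^4) = tr(a) tr(a^3) - tr(a^2)  (reduce the a square) = x^4 - 4*x^2 + 2
apply: tr(a^5) = tr(a) tr(a^4) - tr(a^3)  (reduce the a square) = x^5 - 5*x^3 + 5*x
tr(a^6) = tr(a) tr(a^5) - tr(a^4)  (reduce the a square) = x^6 - 6*x^4 + 9*x^2 - 2
use: tr(a^7) = tr(a) tr(a^6) - tr(a^5)  (reduce the a square) = x^7 - 7*x^5 + 14*x^3 - 7*x
apply: tr(a b a) = tr(a) tr(b a) - tr(b)  (reduce the a square) = x*z - y
apply: tr(a b a^2) = tr(a) tr(a b a) - tr(a b)  (reduce the a square) = x^2*z - x*y - z
tr(a b a^3) = tr(a) tr(a b a^2) - tr(a b a)  (reduce the a square) = x^3*z - x^2*y - 2*x*z + y
use: tr(a^2 b a^3) = tr(a) tr(a b a^3) - tr(a b a^2)  (reduce the a square) = x^4*z - x^3*y - 3*x^2*z + 2*x*y + z
tr(b a^6) = tr(a) tr(a^2 b a^3) - tr(a^2 b a^2)  (reduce the a square) = x^5*z - x^4*y - 4*x^3*z + 3*x^2*y + 3*x*z - y
tr(a^7 b) = tr(a) tr(b a^6) - tr(b a^5)  (reduce the a square) = x^6*z - x^5*y - 5*x^4*z + 4*x^3*y + 6*x^2*z - 3*x*y - z
tr(a b^-1 a^6) = tr(a^7) tr(b) - tr(a^7 b)  (eliminate b^-1) = x^7*y - x^6*z - 6*x^5*y + 5*x^4*z + 10*x^3*y - 6*x^2*z - 4*x*y + z
apply: tr(b a b a) = tr(b a) tr(b a) - tr(1)  (split on b) = z^2 - 2
use: tr(b a b) = tr(b) tr(a b) - tr(a)  (reduce the b square) = y*z - x
use: tr(b a b a^2) = tr(a) tr(b a b a) - tr(b a b)  (reduce the a square) = x*z^2 - y*z - x
use: tr(a b a b a^2) = tr(a) tr(b a b a^2) - tr(b a b a)  (reduce the a square) = x^2*z^2 - x*y*z - x^2 - z^2 + 2
tr(a b a b a^3) = tr(a) tr(a b a b a^2) - tr(a b a b a)  (reduce the a square) = x^3*z^2 - x^2*y*z - x^3 - 2*x*z^2 + y*z + 3*x
tr(a^3 b a b a^2) = tr(a) tr(a b a b a^3) - tr(a b a b a^2)  (reduce the a square) = x^4*z^2 - x^3*y*z - x^4 - 3*x^2*z^2 + 2*x*y*z + 4*x^2 + z^2 - 2
tr(a^6 b a b) = tr(a) tr(a^3 b a b a^2) - tr(a^3 b a b a)  (reduce the a square) = x^5*z^2 - x^4*y*z - x^5 - 4*x^3*z^2 + 3*x^2*y*z + 5*x^3 + 3*x*z^2 - y*z - 5*x
use: tr(a b^-1 a^6 b) = tr(a^6 b a) tr(b) - tr(a^6 b a b)  (eliminate b^-1) = x^6*y*z - x^5*y^2 - x^5*z^2 - 4*x^4*y*z + x^5 + 4*x^3*y^2 + 4*x^3*z^2 + 3*x^2*y*z - 5*x^3 - 3*x*y^2 - 3*x*z^2 + 5*x
tr(b^-1 a b^-1 a^6) = tr(a b^-1 a^6) tr(b) - tr(a b^-1 a^6 b)  (eliminate b^-1) = x^7*y^2 - 2*x^6*y*z - 5*x^5*y^2 + x^5*z^2 + 9*x^4*y*z - x^5 + 6*x^3*y^2 - 4*x^3*z^2 - 9*x^2*y*z + 5*x^3 - x*y^2 + 3*x*z^2 + y*z - 5*x
use: tr(b^-1 a^6 b^-2 a) = tr(b^-1 a b^-1 a^6) tr(b) - tr(b^-1 a b^-1 a^6 b)  (eliminate b^-1) = x^7*y^3 - 2*x^6*y^2*z - x^7*y - 5*x^5*y^3 + x^5*y*z^2 + x^6*z + 9*x^4*y^2*z + 5*x^5*y + 6*x^3*y^3 - 4*x^3*y*z^2 - 5*x^4*z - 9*x^2*y^2*z - 5*x^3*y - x*y^3 + 3*x*y*z^2 + 6*x^2*z + y^2*z - x*y - z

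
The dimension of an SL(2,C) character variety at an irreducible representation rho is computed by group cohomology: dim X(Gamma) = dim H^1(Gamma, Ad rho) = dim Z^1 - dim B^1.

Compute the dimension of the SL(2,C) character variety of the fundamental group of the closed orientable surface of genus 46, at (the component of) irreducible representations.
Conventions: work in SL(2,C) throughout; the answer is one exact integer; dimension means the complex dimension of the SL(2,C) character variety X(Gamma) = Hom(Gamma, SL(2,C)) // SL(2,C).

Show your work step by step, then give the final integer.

The genus-46 surface group: 2g = 92 generators, one relator prod [a_i, b_i].
Unconstrained cocycle data is one sl_2 vector per generator (276 dimensions), cut by the relator condition d_2(z) = 0.
d_2 is surjective at irreducible rho (its cokernel H^2 is dual to H^0 = 0), so dim Z^1 = 276 - 3 = 273.
dim B^1 = 3 (coboundaries, injective at irreducible rho).
dim H^1 = 273 - 3 = 270 = dim X.

270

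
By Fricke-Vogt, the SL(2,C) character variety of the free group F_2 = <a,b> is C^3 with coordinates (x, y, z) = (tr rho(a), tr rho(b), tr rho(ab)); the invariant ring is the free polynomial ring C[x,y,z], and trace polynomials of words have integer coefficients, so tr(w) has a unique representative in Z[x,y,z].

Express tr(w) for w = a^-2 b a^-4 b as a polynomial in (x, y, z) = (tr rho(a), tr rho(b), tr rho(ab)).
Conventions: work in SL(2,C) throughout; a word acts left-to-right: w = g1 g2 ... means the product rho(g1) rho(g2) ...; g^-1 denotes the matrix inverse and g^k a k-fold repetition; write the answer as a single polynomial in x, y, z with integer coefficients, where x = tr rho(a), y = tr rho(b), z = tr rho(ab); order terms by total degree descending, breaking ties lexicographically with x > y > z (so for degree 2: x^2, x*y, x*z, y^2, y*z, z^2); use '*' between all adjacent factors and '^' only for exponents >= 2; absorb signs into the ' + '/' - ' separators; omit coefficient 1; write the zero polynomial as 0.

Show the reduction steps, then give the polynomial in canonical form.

x^6*y^2 - 2*x^5*y*z - 4*x^4*y^2 + x^4*z^2 + 6*x^3*y*z + 4*x^2*y^2 - 2*x^2*z^2 - 3*x*y*z - x^2 - y^2 + 2

trace(b^2) = trace(b) * trace(b) - trace(1) = y^2 - 2
trace(b^2 a) = trace(b) * trace(a b) - trace(a) = y*z - x
trace(b a^-1 b) = trace(b^2) * trace(a) - trace(b^2 a) = x*y^2 - y*z - x
trace(b a b a) = trace(b a) * trace(b a) - trace(1)   [split at repeated b] = z^2 - 2
trace(b a^-1 b a) = trace(b a b) * trace(a) - trace(b a b a) = x*y*z - x^2 - z^2 + 2
trace(a^-1 b a^-1 b) = trace(b a^-1 b) * trace(a) - trace(b a^-1 b a) = x^2*y^2 - 2*x*y*z + z^2 - 2
trace(b a^-1 b a^-2) = trace(a^-1 b a^-1 b) * trace(a) - trace(a^-1 b a^-1 b a) = x^3*y^2 - 2*x^2*y*z - x*y^2 + x*z^2 + y*z - x
trace(b a^-3 b a^-1) = trace(b a^-1 b a^-2) * trace(a) - trace(b a^-1 b a^-1) = x^4*y^2 - 2*x^3*y*z - 2*x^2*y^2 + x^2*z^2 + 3*x*y*z - x^2 - z^2 + 2
trace(b^2 a^-2) = trace(a^-1 b^2) * trace(a) - trace(a^-1 b^2 a) = x^2*y^2 - x*y*z - x^2 - y^2 + 2
trace(b a^-3 b) = trace(b^2 a^-2) * trace(a) - trace(b^2 a^-1) = x^3*y^2 - x^2*y*z - x^3 - 2*x*y^2 + y*z + 3*x
trace(a^-2 b a^-2 b a^-1) = trace(b a^-3 b a^-1) * trace(a) - trace(b a^-3 b) = x^5*y^2 - 2*x^4*y*z - 3*x^3*y^2 + x^3*z^2 + 4*x^2*y*z + 2*x*y^2 - x*z^2 - y*z - x
trace(a^-2 b a^-2 b) = trace(a^-1 b a^-2 b) * trace(a) - trace(a^-1 b a^-2 b a) = x^4*y^2 - 2*x^3*y*z - 2*x^2*y^2 + x^2*z^2 + 2*x*y*z + y^2 - 2
trace(a^-2 b a^-4 b) = trace(a^-2 b a^-2 b a^-1) * trace(a) - trace(a^-2 b a^-2 b) = x^6*y^2 - 2*x^5*y*z - 4*x^4*y^2 + x^4*z^2 + 6*x^3*y*z + 4*x^2*y^2 - 2*x^2*z^2 - 3*x*y*z - x^2 - y^2 + 2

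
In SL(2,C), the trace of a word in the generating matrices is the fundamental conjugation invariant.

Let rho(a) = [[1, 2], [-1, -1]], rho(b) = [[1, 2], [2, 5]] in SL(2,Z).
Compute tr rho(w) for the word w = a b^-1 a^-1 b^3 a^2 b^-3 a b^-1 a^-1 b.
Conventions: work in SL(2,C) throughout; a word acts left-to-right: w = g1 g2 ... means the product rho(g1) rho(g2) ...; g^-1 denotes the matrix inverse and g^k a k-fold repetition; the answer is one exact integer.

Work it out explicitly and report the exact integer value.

rho(a) = [[1, 2], [-1, -1]]
... * rho(b^-1) = [[5, -2], [-2, 1]]  ->  [[1, 0], [-3, 1]]
... * rho(a^-1) = [[-1, -2], [1, 1]]  ->  [[-1, -2], [4, 7]]
... * rho(b) = [[1, 2], [2, 5]]  ->  [[-5, -12], [18, 43]]
... * rho(b) = [[1, 2], [2, 5]]  ->  [[-29, -70], [104, 251]]
... * rho(b) = [[1, 2], [2, 5]]  ->  [[-169, -408], [606, 1463]]
... * rho(a) = [[1, 2], [-1, -1]]  ->  [[239, 70], [-857, -251]]
... * rho(a) = [[1, 2], [-1, -1]]  ->  [[169, 408], [-606, -1463]]
... * rho(b^-1) = [[5, -2], [-2, 1]]  ->  [[29, 70], [-104, -251]]
... * rho(b^-1) = [[5, -2], [-2, 1]]  ->  [[5, 12], [-18, -43]]
... * rho(b^-1) = [[5, -2], [-2, 1]]  ->  [[1, 2], [-4, -7]]
... * rho(a) = [[1, 2], [-1, -1]]  ->  [[-1, 0], [3, -1]]
... * rho(b^-1) = [[5, -2], [-2, 1]]  ->  [[-5, 2], [17, -7]]
... * rho(a^-1) = [[-1, -2], [1, 1]]  ->  [[7, 12], [-24, -41]]
... * rho(b) = [[1, 2], [2, 5]]  ->  [[31, 74], [-106, -253]]
tr = 31 + -253 = -222

-222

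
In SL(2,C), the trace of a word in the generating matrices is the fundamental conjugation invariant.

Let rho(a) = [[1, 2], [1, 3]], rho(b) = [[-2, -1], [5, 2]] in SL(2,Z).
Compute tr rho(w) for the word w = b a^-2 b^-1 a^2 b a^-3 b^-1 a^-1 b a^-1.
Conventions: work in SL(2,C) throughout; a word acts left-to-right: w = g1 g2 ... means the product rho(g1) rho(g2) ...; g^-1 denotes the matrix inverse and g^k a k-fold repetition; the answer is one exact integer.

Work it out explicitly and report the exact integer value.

rho(b) = [[-2, -1], [5, 2]]
... * rho(a^-1) = [[3, -2], [-1, 1]]  ->  [[-5, 3], [13, -8]]
... * rho(a^-1) = [[3, -2], [-1, 1]]  ->  [[-18, 13], [47, -34]]
... * rho(b^-1) = [[2, 1], [-5, -2]]  ->  [[-101, -44], [264, 115]]
... * rho(a) = [[1, 2], [1, 3]]  ->  [[-145, -334], [379, 873]]
... * rho(a) = [[1, 2], [1, 3]]  ->  [[-479, -1292], [1252, 3377]]
... * rho(b) = [[-2, -1], [5, 2]]  ->  [[-5502, -2105], [14381, 5502]]
... * rho(a^-1) = [[3, -2], [-1, 1]]  ->  [[-14401, 8899], [37641, -23260]]
... * rho(a^-1) = [[3, -2], [-1, 1]]  ->  [[-52102, 37701], [136183, -98542]]
... * rho(a^-1) = [[3, -2], [-1, 1]]  ->  [[-194007, 141905], [507091, -370908]]
... * rho(b^-1) = [[2, 1], [-5, -2]]  ->  [[-1097539, -477817], [2868722, 1248907]]
... * rho(a^-1) = [[3, -2], [-1, 1]]  ->  [[-2814800, 1717261], [7357259, -4488537]]
... * rho(b) = [[-2, -1], [5, 2]]  ->  [[14215905, 6249322], [-37157203, -16334333]]
... * rho(a^-1) = [[3, -2], [-1, 1]]  ->  [[36398393, -22182488], [-95137276, 57980073]]
tr = 36398393 + 57980073 = 94378466

94378466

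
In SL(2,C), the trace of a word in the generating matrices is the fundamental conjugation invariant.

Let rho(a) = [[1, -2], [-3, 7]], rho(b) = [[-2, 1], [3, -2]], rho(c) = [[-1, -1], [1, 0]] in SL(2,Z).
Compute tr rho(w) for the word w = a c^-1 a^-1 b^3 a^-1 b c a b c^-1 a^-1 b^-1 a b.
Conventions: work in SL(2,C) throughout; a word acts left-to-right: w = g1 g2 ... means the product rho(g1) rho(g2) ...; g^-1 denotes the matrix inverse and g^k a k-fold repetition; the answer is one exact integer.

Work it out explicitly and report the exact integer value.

17051132

rho(a) = [[1, -2], [-3, 7]]
... * rho(c^-1) = [[0, 1], [-1, -1]]  ->  [[2, 3], [-7, -10]]
... * rho(a^-1) = [[7, 2], [3, 1]]  ->  [[23, 7], [-79, -24]]
... * rho(b) = [[-2, 1], [3, -2]]  ->  [[-25, 9], [86, -31]]
... * rho(b) = [[-2, 1], [3, -2]]  ->  [[77, -43], [-265, 148]]
... * rho(b) = [[-2, 1], [3, -2]]  ->  [[-283, 163], [974, -561]]
... * rho(a^-1) = [[7, 2], [3, 1]]  ->  [[-1492, -403], [5135, 1387]]
... * rho(b) = [[-2, 1], [3, -2]]  ->  [[1775, -686], [-6109, 2361]]
... * rho(c) = [[-1, -1], [1, 0]]  ->  [[-2461, -1775], [8470, 6109]]
... * rho(a) = [[1, -2], [-3, 7]]  ->  [[2864, -7503], [-9857, 25823]]
... * rho(b) = [[-2, 1], [3, -2]]  ->  [[-28237, 17870], [97183, -61503]]
... * rho(c^-1) = [[0, 1], [-1, -1]]  ->  [[-17870, -46107], [61503, 158686]]
... * rho(a^-1) = [[7, 2], [3, 1]]  ->  [[-263411, -81847], [906579, 281692]]
... * rho(b^-1) = [[-2, -1], [-3, -2]]  ->  [[772363, 427105], [-2658234, -1469963]]
... * rho(a) = [[1, -2], [-3, 7]]  ->  [[-508952, 1445009], [1751655, -4973273]]
... * rho(b) = [[-2, 1], [3, -2]]  ->  [[5352931, -3398970], [-18423129, 11698201]]
tr = 5352931 + 11698201 = 17051132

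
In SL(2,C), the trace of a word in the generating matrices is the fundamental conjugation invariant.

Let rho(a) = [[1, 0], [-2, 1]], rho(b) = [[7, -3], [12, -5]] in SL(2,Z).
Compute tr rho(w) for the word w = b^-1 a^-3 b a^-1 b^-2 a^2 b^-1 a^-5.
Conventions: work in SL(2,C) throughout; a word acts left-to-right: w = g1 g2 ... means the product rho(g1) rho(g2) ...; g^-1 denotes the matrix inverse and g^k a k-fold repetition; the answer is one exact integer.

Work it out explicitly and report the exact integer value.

rho(b^-1) = [[-5, 3], [-12, 7]]
... * rho(a^-1) = [[1, 0], [2, 1]]  ->  [[1, 3], [2, 7]]
... * rho(a^-1) = [[1, 0], [2, 1]]  ->  [[7, 3], [16, 7]]
... * rho(a^-1) = [[1, 0], [2, 1]]  ->  [[13, 3], [30, 7]]
... * rho(b) = [[7, -3], [12, -5]]  ->  [[127, -54], [294, -125]]
... * rho(a^-1) = [[1, 0], [2, 1]]  ->  [[19, -54], [44, -125]]
... * rho(b^-1) = [[-5, 3], [-12, 7]]  ->  [[553, -321], [1280, -743]]
... * rho(b^-1) = [[-5, 3], [-12, 7]]  ->  [[1087, -588], [2516, -1361]]
... * rho(a) = [[1, 0], [-2, 1]]  ->  [[2263, -588], [5238, -1361]]
... * rho(a) = [[1, 0], [-2, 1]]  ->  [[3439, -588], [7960, -1361]]
... * rho(b^-1) = [[-5, 3], [-12, 7]]  ->  [[-10139, 6201], [-23468, 14353]]
... * rho(a^-1) = [[1, 0], [2, 1]]  ->  [[2263, 6201], [5238, 14353]]
... * rho(a^-1) = [[1, 0], [2, 1]]  ->  [[14665, 6201], [33944, 14353]]
... * rho(a^-1) = [[1, 0], [2, 1]]  ->  [[27067, 6201], [62650, 14353]]
... * rho(a^-1) = [[1, 0], [2, 1]]  ->  [[39469, 6201], [91356, 14353]]
... * rho(a^-1) = [[1, 0], [2, 1]]  ->  [[51871, 6201], [120062, 14353]]
tr = 51871 + 14353 = 66224

66224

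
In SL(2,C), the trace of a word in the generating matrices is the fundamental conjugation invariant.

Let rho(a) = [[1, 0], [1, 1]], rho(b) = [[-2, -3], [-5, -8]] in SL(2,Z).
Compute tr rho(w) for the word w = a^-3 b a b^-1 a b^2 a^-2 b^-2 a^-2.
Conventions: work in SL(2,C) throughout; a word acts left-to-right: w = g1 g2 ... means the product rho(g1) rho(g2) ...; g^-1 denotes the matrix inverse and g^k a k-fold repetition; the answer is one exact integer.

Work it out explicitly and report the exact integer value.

rho(a^-1) = [[1, 0], [-1, 1]]
... * rho(a^-1) = [[1, 0], [-1, 1]]  ->  [[1, 0], [-2, 1]]
... * rho(a^-1) = [[1, 0], [-1, 1]]  ->  [[1, 0], [-3, 1]]
... * rho(b) = [[-2, -3], [-5, -8]]  ->  [[-2, -3], [1, 1]]
... * rho(a) = [[1, 0], [1, 1]]  ->  [[-5, -3], [2, 1]]
... * rho(b^-1) = [[-8, 3], [5, -2]]  ->  [[25, -9], [-11, 4]]
... * rho(a) = [[1, 0], [1, 1]]  ->  [[16, -9], [-7, 4]]
... * rho(b) = [[-2, -3], [-5, -8]]  ->  [[13, 24], [-6, -11]]
... * rho(b) = [[-2, -3], [-5, -8]]  ->  [[-146, -231], [67, 106]]
... * rho(a^-1) = [[1, 0], [-1, 1]]  ->  [[85, -231], [-39, 106]]
... * rho(a^-1) = [[1, 0], [-1, 1]]  ->  [[316, -231], [-145, 106]]
... * rho(b^-1) = [[-8, 3], [5, -2]]  ->  [[-3683, 1410], [1690, -647]]
... * rho(b^-1) = [[-8, 3], [5, -2]]  ->  [[36514, -13869], [-16755, 6364]]
... * rho(a^-1) = [[1, 0], [-1, 1]]  ->  [[50383, -13869], [-23119, 6364]]
... * rho(a^-1) = [[1, 0], [-1, 1]]  ->  [[64252, -13869], [-29483, 6364]]
tr = 64252 + 6364 = 70616

70616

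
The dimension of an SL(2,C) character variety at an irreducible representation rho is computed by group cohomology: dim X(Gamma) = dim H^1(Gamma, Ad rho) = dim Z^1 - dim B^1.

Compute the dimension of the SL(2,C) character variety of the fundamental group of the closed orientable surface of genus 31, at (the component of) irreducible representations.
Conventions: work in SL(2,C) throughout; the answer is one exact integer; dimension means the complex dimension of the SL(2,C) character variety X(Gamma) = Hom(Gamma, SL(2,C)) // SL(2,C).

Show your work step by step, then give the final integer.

pi_1 of the closed genus-31 surface has 62 generators bound by the single product-of-commutators relator.
Before the relator condition, cocycle space has dim 3*62 = 186.
At an irreducible rho, H^2 = coker(d_2) vanishes (Poincare duality: H^2 is dual to H^0 = invariants = 0), so d_2 is surjective onto sl_2 and dim Z^1 = 186 - 3 = 183.
Coboundaries contribute dim B^1 = 3 (injective at irreducible rho).
dim H^1 = 183 - 3 = 180 = dim X.

180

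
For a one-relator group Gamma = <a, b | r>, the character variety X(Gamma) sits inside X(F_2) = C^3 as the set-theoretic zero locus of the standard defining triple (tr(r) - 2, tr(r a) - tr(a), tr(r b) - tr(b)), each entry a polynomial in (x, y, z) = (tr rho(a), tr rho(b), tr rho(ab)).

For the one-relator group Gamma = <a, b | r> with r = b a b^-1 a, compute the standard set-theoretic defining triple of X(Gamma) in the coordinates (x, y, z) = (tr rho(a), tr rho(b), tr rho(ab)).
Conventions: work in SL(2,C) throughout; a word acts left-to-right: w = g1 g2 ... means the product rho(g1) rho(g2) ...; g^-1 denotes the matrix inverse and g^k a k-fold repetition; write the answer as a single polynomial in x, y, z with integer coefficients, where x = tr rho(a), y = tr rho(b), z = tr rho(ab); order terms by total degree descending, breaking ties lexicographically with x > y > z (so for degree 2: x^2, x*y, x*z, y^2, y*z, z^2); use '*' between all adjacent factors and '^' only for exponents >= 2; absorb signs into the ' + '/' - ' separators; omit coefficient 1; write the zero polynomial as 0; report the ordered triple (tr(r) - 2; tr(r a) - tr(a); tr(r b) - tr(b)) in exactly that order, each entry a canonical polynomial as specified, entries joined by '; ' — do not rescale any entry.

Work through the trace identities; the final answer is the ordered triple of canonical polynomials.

trace(a b a) = trace(a) trace(b a) - trace(b)   [square of a] = x*z - y
trace(a b a b) = trace(a b) trace(a b) - trace(1)   [split at a repeated a] = z^2 - 2
trace(b a b^-1 a) = trace(a b a) trace(b) - trace(a b a b)   [inverse elimination on b] = x*y*z - y^2 - z^2 + 2
trace(a^2 b a) = trace(a) trace(a b a) - trace(a b)  (reduce the a square) = x^2*z - x*y - z
trace(b a b) = trace(b) trace(a b) - trace(a)  (reduce the b square) = y*z - x
trace(a^2 b a b) = trace(a) trace(b a b a) - trace(b a b)  (reduce the a square) = x*z^2 - y*z - x
trace(b a b^-1 a^2) = trace(a^2 b a) trace(b) - trace(a^2 b a b)  (eliminate b^-1) = x^2*y*z - x*y^2 - x*z^2 + x
trace(b^2) = trace(b) trace(b) - trace(1) = y^2 - 2
trace(a b^2 a) = trace(a) trace(b^2 a) - trace(b^2) = x*y*z - x^2 - y^2 + 2
trace(a b^2 a b) = trace(b) trace(a b a b) - trace(a b a) = y*z^2 - x*z - y
trace(b a b^-1 a b) = trace(a b^2 a) trace(b) - trace(a b^2 a b) = x*y^2*z - x^2*y - y^3 - y*z^2 + x*z + 3*y
assemble the triple (trace(r) - 2; trace(r a) - x; trace(r b) - y)

x*y*z - y^2 - z^2; x^2*y*z - x*y^2 - x*z^2; x*y^2*z - x^2*y - y^3 - y*z^2 + x*z + 2*y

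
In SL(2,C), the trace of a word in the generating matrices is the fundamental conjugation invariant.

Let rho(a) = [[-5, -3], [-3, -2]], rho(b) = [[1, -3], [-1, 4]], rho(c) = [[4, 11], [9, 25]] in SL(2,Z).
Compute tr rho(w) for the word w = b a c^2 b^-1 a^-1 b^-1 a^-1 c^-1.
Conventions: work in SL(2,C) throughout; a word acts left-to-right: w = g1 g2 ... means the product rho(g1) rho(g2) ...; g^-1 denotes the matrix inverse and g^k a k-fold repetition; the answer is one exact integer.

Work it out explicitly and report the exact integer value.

rho(b) = [[1, -3], [-1, 4]]
... * rho(a) = [[-5, -3], [-3, -2]]  ->  [[4, 3], [-7, -5]]
... * rho(c) = [[4, 11], [9, 25]]  ->  [[43, 119], [-73, -202]]
... * rho(c) = [[4, 11], [9, 25]]  ->  [[1243, 3448], [-2110, -5853]]
... * rho(b^-1) = [[4, 3], [1, 1]]  ->  [[8420, 7177], [-14293, -12183]]
... * rho(a^-1) = [[-2, 3], [3, -5]]  ->  [[4691, -10625], [-7963, 18036]]
... * rho(b^-1) = [[4, 3], [1, 1]]  ->  [[8139, 3448], [-13816, -5853]]
... * rho(a^-1) = [[-2, 3], [3, -5]]  ->  [[-5934, 7177], [10073, -12183]]
... * rho(c^-1) = [[25, -11], [-9, 4]]  ->  [[-212943, 93982], [361472, -159535]]
tr = -212943 + -159535 = -372478

-372478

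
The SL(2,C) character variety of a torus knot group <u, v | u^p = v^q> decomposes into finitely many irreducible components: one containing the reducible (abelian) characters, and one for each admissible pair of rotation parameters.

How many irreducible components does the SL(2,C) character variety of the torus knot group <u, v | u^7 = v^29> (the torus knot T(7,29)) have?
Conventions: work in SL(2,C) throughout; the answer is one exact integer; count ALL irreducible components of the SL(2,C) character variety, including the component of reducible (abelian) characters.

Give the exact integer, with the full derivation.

85

In the torus knot group T(7,29), u^7 = v^29 is central, so an irreducible representation sends it to +I or -I (Schur).
This locks tr(u) to 2*cos(pi*alpha/7), alpha in 1..6, and tr(v) to 2*cos(pi*beta/29), beta in 1..28, on each component of irreducible characters.
u^7 = (-1)^alpha I and v^29 = (-1)^beta I must agree, so alpha and beta have equal parity.
count pairs: odd alpha (3 choices) x odd beta (14), plus even alpha (3) x even beta (14): 3*14 + 3*14 = 84.
Total: 84 irreducible-character components + 1 reducible (abelian) component = 85.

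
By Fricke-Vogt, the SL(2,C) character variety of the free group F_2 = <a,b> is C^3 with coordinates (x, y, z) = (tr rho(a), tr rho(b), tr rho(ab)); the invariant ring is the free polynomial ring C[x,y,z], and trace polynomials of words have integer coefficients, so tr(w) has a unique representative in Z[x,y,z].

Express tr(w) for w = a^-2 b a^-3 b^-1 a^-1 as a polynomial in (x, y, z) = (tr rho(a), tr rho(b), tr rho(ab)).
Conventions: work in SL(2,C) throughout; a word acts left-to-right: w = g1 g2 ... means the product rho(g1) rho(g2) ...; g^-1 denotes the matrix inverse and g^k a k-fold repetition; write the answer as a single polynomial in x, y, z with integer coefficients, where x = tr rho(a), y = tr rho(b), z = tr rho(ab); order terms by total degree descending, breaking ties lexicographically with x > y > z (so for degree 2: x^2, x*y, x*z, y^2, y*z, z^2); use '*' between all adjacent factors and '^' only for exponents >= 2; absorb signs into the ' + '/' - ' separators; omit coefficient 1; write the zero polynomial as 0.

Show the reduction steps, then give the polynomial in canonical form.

trace(a^-1 b) = trace(b) * trace(a) - trace(b a) = x*y - z
trace(a^-1 b a^-1) = trace(a^-1 b) * trace(a) - trace(a^-1 b a) = x^2*y - x*z - y
trace(b^2) = trace(b) * trace(b) - trace(1) = y^2 - 2
trace(b^2 a) = trace(b) * trace(a b) - trace(a) = y*z - x
trace(b a^-1 b) = trace(b^2) * trace(a) - trace(b^2 a) = x*y^2 - y*z - x
trace(b a b a) = trace(b a) * trace(b a) - trace(1)   [split at repeated b] = z^2 - 2
trace(b a^-1 b a) = trace(b a b) * trace(a) - trace(b a b a) = x*y*z - x^2 - z^2 + 2
trace(a^-1 b a^-1 b) = trace(b a^-1 b) * trace(a) - trace(b a^-1 b a) = x^2*y^2 - 2*x*y*z + z^2 - 2
trace(a^-1 b^-1 a^-1 b) = trace(a^-1 b a^-1) * trace(b) - trace(a^-1 b a^-1 b) = x*y*z - y^2 - z^2 + 2
trace(a^-1 b^-1 a^-1 b a^-1) = trace(a^-1 b^-1 a^-1 b) * trace(a) - trace(a^-1 b^-1 a^-1 b a) = x^2*y*z - x*y^2 - x*z^2 + x
trace(a^-1 b a^-3 b^-1) = trace(a^-1 b^-1 a^-1 b a^-1) * trace(a) - trace(a^-1 b^-1 a^-1 b) = x^3*y*z - x^2*y^2 - x^2*z^2 - x*y*z + x^2 + y^2 + z^2 - 2
trace(a^-2) = trace(a^-1) * trace(a) - trace(1) = x^2 - 2
trace(a^-3) = trace(a^-2) * trace(a) - trace(a^-1) = x^3 - 3*x
trace(b a^-3 b^-1 a^-2) = trace(a^-1 b a^-3 b^-1) * trace(a) - trace(a^-1 b a^-3 b^-1 a) = x^4*y*z - x^3*y^2 - x^3*z^2 - x^2*y*z + x*y^2 + x*z^2 + x
trace(a^-2 b a^-3 b^-1 a^-1) = trace(b a^-3 b^-1 a^-2) * trace(a) - trace(b a^-3 b^-1 a^-1) = x^5*y*z - x^4*y^2 - x^4*z^2 - 2*x^3*y*z + 2*x^2*y^2 + 2*x^2*z^2 + x*y*z - y^2 - z^2 + 2

x^5*y*z - x^4*y^2 - x^4*z^2 - 2*x^3*y*z + 2*x^2*y^2 + 2*x^2*z^2 + x*y*z - y^2 - z^2 + 2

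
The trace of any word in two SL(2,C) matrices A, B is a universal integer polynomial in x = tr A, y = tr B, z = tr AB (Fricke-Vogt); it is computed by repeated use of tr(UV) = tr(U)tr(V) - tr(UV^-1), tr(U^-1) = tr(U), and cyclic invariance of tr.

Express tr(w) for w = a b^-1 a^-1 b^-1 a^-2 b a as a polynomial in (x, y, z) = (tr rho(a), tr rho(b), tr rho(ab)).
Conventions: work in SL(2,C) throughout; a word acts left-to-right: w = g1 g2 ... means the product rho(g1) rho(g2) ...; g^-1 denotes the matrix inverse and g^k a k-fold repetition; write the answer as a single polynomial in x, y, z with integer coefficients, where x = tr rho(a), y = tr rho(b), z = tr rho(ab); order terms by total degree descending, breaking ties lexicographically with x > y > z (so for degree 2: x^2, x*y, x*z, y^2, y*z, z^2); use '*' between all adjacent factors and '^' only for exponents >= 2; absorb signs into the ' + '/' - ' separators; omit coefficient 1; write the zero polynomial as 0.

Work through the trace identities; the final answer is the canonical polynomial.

trace(a^-1 b) = trace(b) * trace(a) - trace(b a)  (eliminate a^-1) = x*y - z
trace(b a b) = trace(b) * trace(a b) - trace(a)  (reduce the b square) = y*z - x
trace(b a b a) = trace(a b) * trace(a b) - trace(1)  (split on a) = z^2 - 2
trace(b a b a^-1) = trace(b a b) * trace(a) - trace(b a b a)  (eliminate a^-1) = x*y*z - x^2 - z^2 + 2
trace(a^-2 b a b) = trace(b a b a^-1) * trace(a) - trace(b a b)  (eliminate a^-1) = x^2*y*z - x^3 - x*z^2 - y*z + 3*x
trace(b^-1 a^-2 b a) = trace(a^-2 b a) * trace(b) - trace(a^-2 b a b)  (eliminate b^-1) = -x^2*y*z + x^3 + x*y^2 + x*z^2 - 3*x
trace(b a^2) = trace(a) * trace(b a) - trace(b)  (reduce the a square) = x*z - y
trace(a^2 b a) = trace(a) * trace(b a^2) - trace(b a)  (reduce the a square) = x^2*z - x*y - z
trace(b a^2 b a) = trace(a) * trace(b a b a) - trace(b a b)  (reduce the a square) = x*z^2 - y*z - x
trace(a^2) = trace(a) * trace(a) - trace(1)  (reduce the a square) = x^2 - 2
trace(b a^2 b) = trace(b) * trace(a^2 b) - trace(a^2)  (reduce the b square) = x*y*z - x^2 - y^2 + 2
trace(a b a^2 b a) = trace(a) * trace(b a^2 b a) - trace(b a^2 b)  (reduce the a square) = x^2*z^2 - 2*x*y*z + y^2 - 2
trace(b a b a b a) = trace(b a b a) * trace(b a) - trace(a b)  (split on b) = z^3 - 3*z
trace(b a b a b) = trace(b) * trace(a b a b) - trace(a b a)  (reduce the b square) = y*z^2 - x*z - y
trace(a b a^2 b a b) = trace(a) * trace(b a b a b a) - trace(b a b a b)  (reduce the a square) = x*z^3 - y*z^2 - 2*x*z + y
trace(b a^2 b a b^-1 a) = trace(a b a^2 b a) * trace(b) - trace(a b a^2 b a b)  (eliminate b^-1) = x^2*y*z^2 - 2*x*y^2*z - x*z^3 + y^3 + y*z^2 + 2*x*z - 3*y
trace(b^-1 a^-1 b a^2 b a) = trace(b a^2 b a b^-1) * trace(a) - trace(b a^2 b a b^-1 a)  (eliminate a^-1) = -x^2*y*z^2 + x^3*z + 2*x*y^2*z + x*z^3 - x^2*y - y^3 - y*z^2 - 3*x*z + 3*y
trace(a^-1 b a^2 b a^-1 b^-1) = trace(b^-1 a^-1 b a^2 b) * trace(a) - trace(b^-1 a^-1 b a^2 b a)  (eliminate a^-1) = x^2*y*z^2 - x^3*z - 2*x*y^2*z - x*z^3 + x^2*y + y^3 + y*z^2 + 4*x*z - 3*y
trace(a^-1 b^-1 a^-2 b a^2 b) = trace(a^-1 b a^2 b a^-1 b^-1) * trace(a) - trace(a^-1 b a^2 b a^-1 b^-1 a)  (eliminate a^-1) = x^3*y*z^2 - x^4*z - 2*x^2*y^2*z - x^2*z^3 + x^3*y + x*y^3 + x*y*z^2 + 4*x^2*z - 3*x*y - z
trace(a b^-1 a^-1 b^-1 a^-2 b a) = trace(a^-1 b^-1 a^-2 b a^2) * trace(b) - trace(a^-1 b^-1 a^-2 b a^2 b)  (eliminate b^-1) = -x^3*y*z^2 + x^4*z + x^2*y^2*z + x^2*z^3 - 4*x^2*z + z

-x^3*y*z^2 + x^4*z + x^2*y^2*z + x^2*z^3 - 4*x^2*z + z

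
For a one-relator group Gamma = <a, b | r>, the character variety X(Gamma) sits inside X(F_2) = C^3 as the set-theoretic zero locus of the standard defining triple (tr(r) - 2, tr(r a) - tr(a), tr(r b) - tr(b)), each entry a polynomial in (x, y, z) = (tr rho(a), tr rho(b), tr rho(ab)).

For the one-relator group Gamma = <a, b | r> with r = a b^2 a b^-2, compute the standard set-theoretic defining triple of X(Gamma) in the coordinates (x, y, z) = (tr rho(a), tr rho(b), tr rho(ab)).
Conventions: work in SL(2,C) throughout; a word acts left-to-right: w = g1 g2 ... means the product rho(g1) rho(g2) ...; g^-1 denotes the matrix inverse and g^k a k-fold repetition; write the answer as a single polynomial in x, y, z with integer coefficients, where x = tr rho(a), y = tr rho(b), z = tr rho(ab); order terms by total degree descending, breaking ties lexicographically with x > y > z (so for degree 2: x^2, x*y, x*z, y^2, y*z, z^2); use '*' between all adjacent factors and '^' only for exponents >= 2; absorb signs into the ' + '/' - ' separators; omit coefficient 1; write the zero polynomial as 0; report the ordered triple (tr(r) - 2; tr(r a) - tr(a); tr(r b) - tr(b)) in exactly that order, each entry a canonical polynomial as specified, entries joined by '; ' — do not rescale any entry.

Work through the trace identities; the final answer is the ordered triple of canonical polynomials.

x*y^3*z - x^2*y^2 - y^4 - y^2*z^2 + x^2 + 4*y^2 - 4; x^2*y^3*z - x^3*y^2 - x*y^4 - x*y^2*z^2 + x^3 + 4*x*y^2 - 4*x; x*y^2*z - x^2*y - y^3 - y*z^2 + x*z + 2*y

tr(a^2 b) = tr(a) tr(b a) - tr(b) = x*z - y
tr(a^2) = tr(a) tr(a) - tr(1) = x^2 - 2
tr(a b^2 a) = tr(b) tr(a^2 b) - tr(a^2) = x*y*z - x^2 - y^2 + 2
tr(a b a b) = tr(a b) tr(a b) - tr(1) = z^2 - 2
tr(a b^2 a b) = tr(b) tr(a b a b) - tr(a b a) = y*z^2 - x*z - y
tr(a b^2 a b^-1) = tr(a b^2 a) tr(b) - tr(a b^2 a b) = x*y^2*z - x^2*y - y^3 - y*z^2 + x*z + 3*y
tr(a b^2 a b^-2) = tr(a b^2 a b^-1) tr(b) - tr(a b^2 a) = x*y^3*z - x^2*y^2 - y^4 - y^2*z^2 + x^2 + 4*y^2 - 2
tr(a b^2) = tr(b) tr(a b) - tr(a)  (reduce the b square) = y*z - x
tr(a^2 b^2 a) = tr(a) tr(a b^2 a) - tr(a b^2)  (reduce the a square) = x^2*y*z - x^3 - x*y^2 - y*z + 3*x
tr(b^2 a b) = tr(b) tr(a b^2) - tr(a b)  (reduce the b square) = y^2*z - x*y - z
tr(a^2 b^2 a b) = tr(a) tr(b^2 a b a) - tr(b^2 a b)  (reduce the a square) = x*y*z^2 - x^2*z - y^2*z + z
tr(b^-1 a^2 b^2 a) = tr(a^2 b^2 a) tr(b) - tr(a^2 b^2 a b)  (eliminate b^-1) = x^2*y^2*z - x^3*y - x*y^3 - x*y*z^2 + x^2*z + 3*x*y - z
tr(a b^2 a b^-2 a) = tr(b^-1 a^2 b^2 a) tr(b) - tr(b^-1 a^2 b^2 a b)  (eliminate b^-1) = x^2*y^3*z - x^3*y^2 - x*y^4 - x*y^2*z^2 + x^3 + 4*x*y^2 - 3*x
assemble the triple (tr(r) - 2; tr(r a) - x; tr(r b) - y)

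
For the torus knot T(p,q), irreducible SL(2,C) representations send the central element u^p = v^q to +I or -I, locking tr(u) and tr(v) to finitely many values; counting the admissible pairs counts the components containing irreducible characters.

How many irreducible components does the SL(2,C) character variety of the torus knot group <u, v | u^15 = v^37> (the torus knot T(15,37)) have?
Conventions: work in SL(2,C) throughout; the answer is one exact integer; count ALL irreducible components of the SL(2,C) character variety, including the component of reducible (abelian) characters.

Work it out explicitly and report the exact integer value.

In the torus knot group T(15,37), u^15 = v^37 is central, so an irreducible representation sends it to +I or -I (Schur).
So on each irreducible component the traces are pinned: tr(u) = 2*cos(pi*alpha/15) with 1 <= alpha <= 14, tr(v) = 2*cos(pi*beta/37) with 1 <= beta <= 36.
u^15 = (-1)^alpha I and v^37 = (-1)^beta I must agree, so alpha and beta have equal parity.
Counting: 7 odd alphas x 18 odd betas + 7 even alphas x 18 even betas = 126 + 126 = 252.
Total: 252 irreducible-character components + 1 reducible (abelian) component = 253.

253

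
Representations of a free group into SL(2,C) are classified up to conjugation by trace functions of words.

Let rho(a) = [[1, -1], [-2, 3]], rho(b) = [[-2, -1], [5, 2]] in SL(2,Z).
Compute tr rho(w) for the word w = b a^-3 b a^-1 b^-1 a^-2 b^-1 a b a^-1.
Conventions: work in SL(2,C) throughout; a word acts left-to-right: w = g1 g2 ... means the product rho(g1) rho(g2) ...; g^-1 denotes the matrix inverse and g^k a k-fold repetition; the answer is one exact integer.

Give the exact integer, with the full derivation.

rho(b) = [[-2, -1], [5, 2]]
... * rho(a^-1) = [[3, 1], [2, 1]]  ->  [[-8, -3], [19, 7]]
... * rho(a^-1) = [[3, 1], [2, 1]]  ->  [[-30, -11], [71, 26]]
... * rho(a^-1) = [[3, 1], [2, 1]]  ->  [[-112, -41], [265, 97]]
... * rho(b) = [[-2, -1], [5, 2]]  ->  [[19, 30], [-45, -71]]
... * rho(a^-1) = [[3, 1], [2, 1]]  ->  [[117, 49], [-277, -116]]
... * rho(b^-1) = [[2, 1], [-5, -2]]  ->  [[-11, 19], [26, -45]]
... * rho(a^-1) = [[3, 1], [2, 1]]  ->  [[5, 8], [-12, -19]]
... * rho(a^-1) = [[3, 1], [2, 1]]  ->  [[31, 13], [-74, -31]]
... * rho(b^-1) = [[2, 1], [-5, -2]]  ->  [[-3, 5], [7, -12]]
... * rho(a) = [[1, -1], [-2, 3]]  ->  [[-13, 18], [31, -43]]
... * rho(b) = [[-2, -1], [5, 2]]  ->  [[116, 49], [-277, -117]]
... * rho(a^-1) = [[3, 1], [2, 1]]  ->  [[446, 165], [-1065, -394]]
tr = 446 + -394 = 52

52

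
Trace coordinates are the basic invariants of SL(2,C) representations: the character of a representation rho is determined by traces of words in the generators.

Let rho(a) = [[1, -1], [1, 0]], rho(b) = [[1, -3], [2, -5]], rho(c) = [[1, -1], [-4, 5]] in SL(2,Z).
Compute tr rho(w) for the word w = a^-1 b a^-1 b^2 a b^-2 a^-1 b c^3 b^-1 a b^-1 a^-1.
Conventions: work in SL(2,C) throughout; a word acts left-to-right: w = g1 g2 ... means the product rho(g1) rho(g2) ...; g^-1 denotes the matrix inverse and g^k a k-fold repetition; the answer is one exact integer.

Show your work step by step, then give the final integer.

rho(a^-1) = [[0, 1], [-1, 1]]
... * rho(b) = [[1, -3], [2, -5]]  ->  [[2, -5], [1, -2]]
... * rho(a^-1) = [[0, 1], [-1, 1]]  ->  [[5, -3], [2, -1]]
... * rho(b) = [[1, -3], [2, -5]]  ->  [[-1, 0], [0, -1]]
... * rho(b) = [[1, -3], [2, -5]]  ->  [[-1, 3], [-2, 5]]
... * rho(a) = [[1, -1], [1, 0]]  ->  [[2, 1], [3, 2]]
... * rho(b^-1) = [[-5, 3], [-2, 1]]  ->  [[-12, 7], [-19, 11]]
... * rho(b^-1) = [[-5, 3], [-2, 1]]  ->  [[46, -29], [73, -46]]
... * rho(a^-1) = [[0, 1], [-1, 1]]  ->  [[29, 17], [46, 27]]
... * rho(b) = [[1, -3], [2, -5]]  ->  [[63, -172], [100, -273]]
... * rho(c) = [[1, -1], [-4, 5]]  ->  [[751, -923], [1192, -1465]]
... * rho(c) = [[1, -1], [-4, 5]]  ->  [[4443, -5366], [7052, -8517]]
... * rho(c) = [[1, -1], [-4, 5]]  ->  [[25907, -31273], [41120, -49637]]
... * rho(b^-1) = [[-5, 3], [-2, 1]]  ->  [[-66989, 46448], [-106326, 73723]]
... * rho(a) = [[1, -1], [1, 0]]  ->  [[-20541, 66989], [-32603, 106326]]
... * rho(b^-1) = [[-5, 3], [-2, 1]]  ->  [[-31273, 5366], [-49637, 8517]]
... * rho(a^-1) = [[0, 1], [-1, 1]]  ->  [[-5366, -25907], [-8517, -41120]]
tr = -5366 + -41120 = -46486

-46486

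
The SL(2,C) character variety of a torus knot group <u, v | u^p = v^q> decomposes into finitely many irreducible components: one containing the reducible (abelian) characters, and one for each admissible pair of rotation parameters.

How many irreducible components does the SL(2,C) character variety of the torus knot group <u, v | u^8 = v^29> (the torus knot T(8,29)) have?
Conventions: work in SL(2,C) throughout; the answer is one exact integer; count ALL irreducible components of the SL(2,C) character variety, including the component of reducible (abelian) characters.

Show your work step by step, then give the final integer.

For T(8,29): irreducibility forces the central element u^8 = v^29 to one of +I, -I.
This locks tr(u) to 2*cos(pi*alpha/8), alpha in 1..7, and tr(v) to 2*cos(pi*beta/29), beta in 1..28, on each component of irreducible characters.
The two central values (-1)^alpha I and (-1)^beta I must be the same matrix, so alpha and beta share a parity.
Enumerate parity-matched pairs: 4*14 odd-odd plus 3*14 even-even gives 98.
That is 98 components of irreducible characters, and with the reducible (abelian) component the total is 99.

99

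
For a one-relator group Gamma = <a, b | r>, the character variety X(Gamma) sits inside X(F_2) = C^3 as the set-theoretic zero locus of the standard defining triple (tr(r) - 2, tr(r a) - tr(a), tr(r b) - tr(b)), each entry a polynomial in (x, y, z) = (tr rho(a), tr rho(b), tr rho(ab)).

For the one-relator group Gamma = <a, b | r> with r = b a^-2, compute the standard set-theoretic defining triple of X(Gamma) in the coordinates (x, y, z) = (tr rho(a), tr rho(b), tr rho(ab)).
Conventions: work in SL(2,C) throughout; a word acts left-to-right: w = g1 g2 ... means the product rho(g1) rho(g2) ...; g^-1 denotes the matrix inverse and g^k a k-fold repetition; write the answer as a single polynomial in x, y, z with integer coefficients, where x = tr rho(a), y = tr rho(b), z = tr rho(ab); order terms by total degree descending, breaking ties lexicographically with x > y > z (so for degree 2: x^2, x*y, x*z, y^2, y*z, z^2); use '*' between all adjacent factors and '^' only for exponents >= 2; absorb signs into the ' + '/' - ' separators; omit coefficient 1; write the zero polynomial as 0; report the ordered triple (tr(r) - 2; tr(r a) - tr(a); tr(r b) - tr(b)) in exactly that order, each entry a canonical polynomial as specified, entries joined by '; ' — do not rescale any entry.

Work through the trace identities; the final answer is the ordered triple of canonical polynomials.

x^2*y - x*z - y - 2; x*y - x - z; x^2*y^2 - x*y*z - x^2 - y^2 - y + 2

trace(b a^-1) = trace(b) trace(a) - trace(b a)  (eliminate a^-1) = x*y - z
apply: trace(b a^-2) = trace(b a^-1) trace(a) - trace(b)  (eliminate a^-1) = x^2*y - x*z - y
apply: trace(b^2) = trace(b) trace(b) - trace(1)   [square of b] = y^2 - 2
trace(b^2 a) = trace(b) trace(a b) - trace(a)   [square of b] = y*z - x
use: trace(b^2 a^-1) = trace(b^2) trace(a) - trace(b^2 a)   [inverse elimination on a] = x*y^2 - y*z - x
trace(b a^-2 b) = trace(b^2 a^-1) trace(a) - trace(b^2)   [inverse elimination on a] = x^2*y^2 - x*y*z - x^2 - y^2 + 2
assemble the triple (trace(r) - 2; trace(r a) - x; trace(r b) - y)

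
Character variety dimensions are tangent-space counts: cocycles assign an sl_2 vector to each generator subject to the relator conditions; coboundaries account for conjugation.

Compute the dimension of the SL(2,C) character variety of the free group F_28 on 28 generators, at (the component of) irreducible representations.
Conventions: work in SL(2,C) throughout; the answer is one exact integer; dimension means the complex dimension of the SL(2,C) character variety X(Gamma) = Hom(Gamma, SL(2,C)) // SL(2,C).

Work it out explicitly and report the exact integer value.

81

The free group F_28: 28 generators, no relators.
So Z^1 = (sl_2)^28 in full: dim Z^1 = 84.
At an irreducible rho the centralizer of the image in sl_2 is 0, so the coboundary map sl_2 -> Z^1 is injective: dim B^1 = 3.
Therefore dim X = 84 - 3 = 81.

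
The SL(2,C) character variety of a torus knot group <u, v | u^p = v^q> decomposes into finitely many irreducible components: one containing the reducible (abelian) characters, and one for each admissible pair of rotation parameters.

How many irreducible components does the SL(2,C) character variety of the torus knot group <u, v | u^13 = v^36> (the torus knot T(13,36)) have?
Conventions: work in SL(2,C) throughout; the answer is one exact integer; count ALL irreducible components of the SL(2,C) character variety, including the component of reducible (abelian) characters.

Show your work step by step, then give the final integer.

211

In the torus knot group T(13,36), u^13 = v^36 is central, so an irreducible representation sends it to +I or -I (Schur).
So on each irreducible component the traces are pinned: tr(u) = 2*cos(pi*alpha/13) with 1 <= alpha <= 12, tr(v) = 2*cos(pi*beta/36) with 1 <= beta <= 35.
Consistency of u^13 = (-1)^alpha I with v^36 = (-1)^beta I forces alpha = beta (mod 2).
count pairs: odd alpha (6 choices) x odd beta (18), plus even alpha (6) x even beta (17): 6*18 + 6*17 = 210.
components with irreducible characters: 210; plus the single component of reducible (abelian) characters: total 211.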